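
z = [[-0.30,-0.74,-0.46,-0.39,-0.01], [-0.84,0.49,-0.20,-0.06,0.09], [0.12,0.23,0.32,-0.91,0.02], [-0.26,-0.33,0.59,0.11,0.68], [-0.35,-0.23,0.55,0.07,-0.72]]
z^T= [[-0.3, -0.84, 0.12, -0.26, -0.35], [-0.74, 0.49, 0.23, -0.33, -0.23], [-0.46, -0.20, 0.32, 0.59, 0.55], [-0.39, -0.06, -0.91, 0.11, 0.07], [-0.01, 0.09, 0.02, 0.68, -0.72]]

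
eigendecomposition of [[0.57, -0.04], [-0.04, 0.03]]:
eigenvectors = [[1.0, 0.07], [-0.07, 1.0]]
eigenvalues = [0.57, 0.03]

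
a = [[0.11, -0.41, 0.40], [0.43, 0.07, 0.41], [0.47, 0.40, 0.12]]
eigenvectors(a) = [[-0.02, -0.52, -0.68],  [-0.69, 0.60, -0.02],  [-0.72, 0.61, 0.73]]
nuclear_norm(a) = 1.50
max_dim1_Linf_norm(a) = 0.47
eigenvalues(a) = [0.51, 0.12, -0.33]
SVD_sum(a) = [[0.17,0.05,0.13], [0.46,0.14,0.34], [0.41,0.13,0.31]] + [[-0.07,-0.45,0.29], [-0.01,-0.09,0.05], [0.04,0.28,-0.18]] + [[0.01, -0.01, -0.01],[-0.02, 0.01, 0.02],[0.01, -0.01, -0.01]]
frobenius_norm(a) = 1.05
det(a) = -0.02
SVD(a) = [[-0.26, -0.84, -0.47],[-0.72, -0.16, 0.68],[-0.65, 0.52, -0.56]] @ diag([0.8233184327343723, 0.6435964638724565, 0.036473963462810434]) @ [[-0.78, -0.24, -0.58], [0.13, 0.84, -0.53], [-0.61, 0.48, 0.62]]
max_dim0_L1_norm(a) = 1.01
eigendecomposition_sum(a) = [[0.01, -0.0, 0.01], [0.56, -0.05, 0.52], [0.58, -0.05, 0.54]] + [[0.11, -0.11, 0.10], [-0.13, 0.12, -0.11], [-0.13, 0.13, -0.12]] + [[-0.01,-0.30,0.29],[-0.00,-0.01,0.01],[0.01,0.32,-0.31]]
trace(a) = 0.30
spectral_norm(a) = 0.82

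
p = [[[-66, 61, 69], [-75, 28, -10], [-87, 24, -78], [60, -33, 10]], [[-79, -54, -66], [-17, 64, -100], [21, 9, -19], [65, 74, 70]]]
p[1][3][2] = 70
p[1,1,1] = 64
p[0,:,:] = [[-66, 61, 69], [-75, 28, -10], [-87, 24, -78], [60, -33, 10]]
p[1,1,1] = 64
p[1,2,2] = -19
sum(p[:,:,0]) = -178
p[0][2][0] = -87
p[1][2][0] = 21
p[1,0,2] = -66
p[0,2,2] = -78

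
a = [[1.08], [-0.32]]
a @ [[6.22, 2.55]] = [[6.72, 2.75], [-1.99, -0.82]]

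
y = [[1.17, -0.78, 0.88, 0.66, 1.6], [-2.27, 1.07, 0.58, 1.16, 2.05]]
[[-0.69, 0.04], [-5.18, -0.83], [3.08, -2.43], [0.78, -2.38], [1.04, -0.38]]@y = [[-0.9,0.58,-0.58,-0.41,-1.02], [-4.18,3.15,-5.04,-4.38,-9.99], [9.12,-5.00,1.30,-0.79,-0.05], [6.32,-3.16,-0.69,-2.25,-3.63], [2.08,-1.22,0.69,0.25,0.89]]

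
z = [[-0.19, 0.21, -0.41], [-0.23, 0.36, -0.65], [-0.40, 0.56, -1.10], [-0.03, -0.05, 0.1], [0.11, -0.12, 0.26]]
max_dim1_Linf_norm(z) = 1.1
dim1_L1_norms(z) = [0.81, 1.24, 2.06, 0.18, 0.49]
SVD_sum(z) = [[-0.16,0.22,-0.42], [-0.24,0.34,-0.66], [-0.40,0.57,-1.09], [0.03,-0.04,0.08], [0.10,-0.13,0.26]] + [[-0.03, -0.01, 0.01],[0.01, 0.00, -0.0],[0.00, 0.00, -0.0],[-0.06, -0.01, 0.02],[0.02, 0.00, -0.00]] + [[-0.0, 0.00, 0.00], [-0.00, 0.02, 0.01], [0.00, -0.01, -0.00], [-0.00, 0.01, 0.0], [-0.0, 0.01, 0.01]]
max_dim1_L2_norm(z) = 1.3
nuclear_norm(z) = 1.73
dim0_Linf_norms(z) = [0.4, 0.56, 1.1]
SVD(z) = [[-0.31, -0.48, 0.03], [-0.48, 0.19, 0.77], [-0.8, 0.06, -0.35], [0.06, -0.83, 0.26], [0.19, 0.21, 0.46]] @ diag([1.6241659720361885, 0.07639392371815042, 0.02547280311799702]) @ [[0.31, -0.44, 0.84], [0.95, 0.21, -0.24], [-0.07, 0.87, 0.48]]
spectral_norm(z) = 1.62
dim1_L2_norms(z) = [0.5, 0.78, 1.3, 0.12, 0.31]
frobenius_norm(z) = 1.63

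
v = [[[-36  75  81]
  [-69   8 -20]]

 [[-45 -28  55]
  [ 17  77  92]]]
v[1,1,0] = 17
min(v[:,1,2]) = -20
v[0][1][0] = -69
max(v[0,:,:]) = 81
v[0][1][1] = 8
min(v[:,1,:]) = -69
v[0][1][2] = -20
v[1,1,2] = 92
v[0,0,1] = 75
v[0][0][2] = 81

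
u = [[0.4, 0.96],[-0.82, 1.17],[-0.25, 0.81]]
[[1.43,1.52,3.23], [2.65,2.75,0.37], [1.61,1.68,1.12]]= u@ [[-0.69, -0.68, 2.73], [1.78, 1.87, 2.23]]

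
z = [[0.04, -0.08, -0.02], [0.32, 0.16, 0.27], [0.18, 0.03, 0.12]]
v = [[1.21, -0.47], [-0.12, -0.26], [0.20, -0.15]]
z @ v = [[0.05, 0.00],[0.42, -0.23],[0.24, -0.11]]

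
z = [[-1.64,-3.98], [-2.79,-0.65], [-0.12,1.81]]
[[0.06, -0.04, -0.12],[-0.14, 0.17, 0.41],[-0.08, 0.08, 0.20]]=z@[[0.06, -0.07, -0.17], [-0.04, 0.04, 0.1]]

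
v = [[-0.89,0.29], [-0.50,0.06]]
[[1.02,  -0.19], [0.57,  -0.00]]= v @ [[-1.15,-0.12], [-0.01,-1.03]]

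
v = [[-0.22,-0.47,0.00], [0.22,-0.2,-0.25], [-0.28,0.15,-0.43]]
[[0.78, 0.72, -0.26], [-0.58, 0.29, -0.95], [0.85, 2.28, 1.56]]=v @ [[-2.99, -2.85, -3.28], [-0.26, -0.20, 2.08], [-0.12, -3.51, -0.77]]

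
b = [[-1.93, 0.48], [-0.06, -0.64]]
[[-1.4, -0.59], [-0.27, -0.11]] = b @[[0.81,  0.34], [0.34,  0.14]]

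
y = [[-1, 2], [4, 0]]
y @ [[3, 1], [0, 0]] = [[-3, -1], [12, 4]]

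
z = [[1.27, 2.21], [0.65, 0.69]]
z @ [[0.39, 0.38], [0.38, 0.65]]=[[1.34, 1.92],[0.52, 0.70]]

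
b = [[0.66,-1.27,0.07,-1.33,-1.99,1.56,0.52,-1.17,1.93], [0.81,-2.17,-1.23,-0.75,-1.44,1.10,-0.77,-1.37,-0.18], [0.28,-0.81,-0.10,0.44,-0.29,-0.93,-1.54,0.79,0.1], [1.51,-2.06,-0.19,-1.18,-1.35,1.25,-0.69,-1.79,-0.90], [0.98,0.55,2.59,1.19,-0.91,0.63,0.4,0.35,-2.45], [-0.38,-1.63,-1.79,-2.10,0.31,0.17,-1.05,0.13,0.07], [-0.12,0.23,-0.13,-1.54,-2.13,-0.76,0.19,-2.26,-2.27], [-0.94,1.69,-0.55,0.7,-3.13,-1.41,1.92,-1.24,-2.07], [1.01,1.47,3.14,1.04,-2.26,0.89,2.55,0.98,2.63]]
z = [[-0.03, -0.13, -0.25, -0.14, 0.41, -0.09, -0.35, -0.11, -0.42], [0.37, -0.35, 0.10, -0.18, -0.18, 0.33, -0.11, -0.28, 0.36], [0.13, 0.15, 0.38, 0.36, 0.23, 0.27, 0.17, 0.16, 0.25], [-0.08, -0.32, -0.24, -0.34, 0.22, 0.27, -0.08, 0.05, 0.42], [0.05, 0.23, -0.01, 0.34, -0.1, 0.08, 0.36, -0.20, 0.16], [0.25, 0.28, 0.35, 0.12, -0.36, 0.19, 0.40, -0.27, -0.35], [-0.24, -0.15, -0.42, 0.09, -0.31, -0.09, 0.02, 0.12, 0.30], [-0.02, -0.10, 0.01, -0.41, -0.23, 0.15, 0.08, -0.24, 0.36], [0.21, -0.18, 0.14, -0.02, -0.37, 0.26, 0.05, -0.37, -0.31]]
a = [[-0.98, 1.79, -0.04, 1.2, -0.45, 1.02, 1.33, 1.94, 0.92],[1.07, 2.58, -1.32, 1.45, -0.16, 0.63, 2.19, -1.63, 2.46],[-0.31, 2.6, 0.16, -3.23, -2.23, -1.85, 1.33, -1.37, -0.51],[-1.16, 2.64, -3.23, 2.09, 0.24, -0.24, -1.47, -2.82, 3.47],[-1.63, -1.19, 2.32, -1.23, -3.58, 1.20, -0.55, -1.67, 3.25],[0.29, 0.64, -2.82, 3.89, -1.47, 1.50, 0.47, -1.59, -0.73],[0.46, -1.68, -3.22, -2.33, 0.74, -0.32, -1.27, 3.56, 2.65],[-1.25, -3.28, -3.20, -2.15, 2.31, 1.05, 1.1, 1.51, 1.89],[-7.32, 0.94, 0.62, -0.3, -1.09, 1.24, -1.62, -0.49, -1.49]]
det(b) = -56.46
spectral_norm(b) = 7.40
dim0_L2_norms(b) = [2.54, 4.39, 4.65, 3.7, 5.32, 3.14, 3.9, 3.85, 5.19]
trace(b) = -1.95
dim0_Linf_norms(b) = [1.51, 2.17, 3.14, 2.1, 3.13, 1.56, 2.55, 2.26, 2.63]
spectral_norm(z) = 1.32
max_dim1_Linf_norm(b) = 3.14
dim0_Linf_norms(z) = [0.37, 0.35, 0.42, 0.41, 0.41, 0.33, 0.4, 0.37, 0.42]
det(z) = -0.00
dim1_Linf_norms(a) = [1.94, 2.58, 3.23, 3.47, 3.58, 3.89, 3.56, 3.28, 7.32]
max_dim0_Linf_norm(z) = 0.42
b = a @ z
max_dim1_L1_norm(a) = 17.74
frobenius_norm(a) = 18.12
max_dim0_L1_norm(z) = 2.93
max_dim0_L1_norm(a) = 17.87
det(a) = 225217.27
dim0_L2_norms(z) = [0.57, 0.68, 0.77, 0.78, 0.85, 0.64, 0.68, 0.66, 1.0]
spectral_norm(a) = 9.36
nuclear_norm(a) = 48.01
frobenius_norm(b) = 12.50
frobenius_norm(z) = 2.24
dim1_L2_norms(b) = [3.95, 3.64, 2.21, 3.98, 4.11, 3.42, 4.23, 5.08, 5.87]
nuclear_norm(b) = 29.02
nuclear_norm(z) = 5.44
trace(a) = 0.52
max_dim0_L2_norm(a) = 7.85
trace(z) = -0.78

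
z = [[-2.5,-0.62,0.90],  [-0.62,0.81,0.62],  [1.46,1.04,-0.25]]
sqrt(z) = [[(-0+1.41j), 0.34j, 0.00-0.49j], [(-0+0.34j), 0.86+0.09j, (0.36-0.14j)], [-0.00-0.80j, (0.6-0.22j), (0.25+0.32j)]]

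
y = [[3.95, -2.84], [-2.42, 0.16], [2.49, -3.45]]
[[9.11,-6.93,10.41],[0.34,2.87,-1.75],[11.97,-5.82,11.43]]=y @ [[-0.39, -1.13, 0.53], [-3.75, 0.87, -2.93]]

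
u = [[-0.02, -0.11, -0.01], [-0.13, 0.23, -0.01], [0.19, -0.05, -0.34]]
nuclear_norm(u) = 0.73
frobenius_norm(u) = 0.49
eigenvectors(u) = [[-0.04, 0.79, -0.33], [-0.03, 0.35, 0.93], [-1.00, 0.50, -0.18]]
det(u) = 0.01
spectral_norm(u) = 0.41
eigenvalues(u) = [-0.33, -0.08, 0.28]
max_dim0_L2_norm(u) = 0.34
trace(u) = -0.13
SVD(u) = [[-0.08, 0.34, -0.94], [0.34, -0.88, -0.35], [-0.94, -0.34, -0.04]] @ diag([0.4079740460173454, 0.2564341783142469, 0.06707227421620608]) @ [[-0.54, 0.33, 0.78], [0.16, -0.86, 0.48], [0.83, 0.38, 0.41]]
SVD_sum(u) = [[0.02, -0.01, -0.03], [-0.07, 0.05, 0.11], [0.21, -0.13, -0.3]] + [[0.01, -0.08, 0.04], [-0.04, 0.19, -0.11], [-0.01, 0.08, -0.04]] + [[-0.05, -0.02, -0.03], [-0.02, -0.01, -0.01], [-0.0, -0.0, -0.00]]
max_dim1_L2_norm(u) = 0.39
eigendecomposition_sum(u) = [[0.01, 0.00, -0.01],[0.01, 0.00, -0.01],[0.21, 0.01, -0.34]] + [[-0.07, -0.02, 0.00], [-0.03, -0.01, 0.00], [-0.04, -0.01, 0.0]] + [[0.04, -0.09, 0.00],[-0.11, 0.24, -0.00],[0.02, -0.05, 0.0]]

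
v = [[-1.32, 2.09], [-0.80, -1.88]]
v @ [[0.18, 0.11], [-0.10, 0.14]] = [[-0.45, 0.15], [0.04, -0.35]]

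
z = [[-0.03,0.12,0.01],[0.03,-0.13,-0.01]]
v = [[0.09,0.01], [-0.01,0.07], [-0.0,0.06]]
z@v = [[-0.00, 0.01], [0.0, -0.01]]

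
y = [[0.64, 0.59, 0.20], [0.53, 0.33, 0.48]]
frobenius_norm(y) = 1.19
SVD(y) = [[-0.75, -0.66], [-0.66, 0.75]] @ diag([1.159772179203313, 0.26986754592947715]) @ [[-0.72, -0.57, -0.40], [-0.07, -0.51, 0.86]]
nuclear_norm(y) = 1.43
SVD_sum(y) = [[0.63, 0.50, 0.35], [0.54, 0.43, 0.31]] + [[0.01, 0.09, -0.15], [-0.01, -0.1, 0.17]]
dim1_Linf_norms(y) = [0.64, 0.53]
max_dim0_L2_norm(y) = 0.83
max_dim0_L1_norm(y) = 1.17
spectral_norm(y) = 1.16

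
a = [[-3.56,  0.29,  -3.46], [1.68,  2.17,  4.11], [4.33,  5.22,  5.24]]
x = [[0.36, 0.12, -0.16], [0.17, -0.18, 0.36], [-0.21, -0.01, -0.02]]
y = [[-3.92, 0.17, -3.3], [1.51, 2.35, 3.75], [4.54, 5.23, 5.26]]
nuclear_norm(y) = 14.87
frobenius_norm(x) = 0.64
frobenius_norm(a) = 11.07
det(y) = 39.12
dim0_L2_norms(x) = [0.45, 0.22, 0.39]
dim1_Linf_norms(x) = [0.36, 0.36, 0.21]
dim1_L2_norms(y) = [5.13, 4.68, 8.7]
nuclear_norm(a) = 14.85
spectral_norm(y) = 10.64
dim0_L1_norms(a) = [9.57, 7.68, 12.81]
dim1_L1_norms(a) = [7.31, 7.96, 14.79]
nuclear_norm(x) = 0.90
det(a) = 40.67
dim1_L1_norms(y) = [7.39, 7.61, 15.03]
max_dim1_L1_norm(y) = 15.03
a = x + y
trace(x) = 0.16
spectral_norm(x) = 0.45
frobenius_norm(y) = 11.13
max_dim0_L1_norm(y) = 12.31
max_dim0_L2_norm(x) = 0.45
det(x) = 0.00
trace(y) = 3.69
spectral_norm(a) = 10.59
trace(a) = 3.85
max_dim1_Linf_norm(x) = 0.36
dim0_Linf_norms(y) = [4.54, 5.23, 5.26]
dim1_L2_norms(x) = [0.41, 0.44, 0.21]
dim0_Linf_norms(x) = [0.36, 0.18, 0.36]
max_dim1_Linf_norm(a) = 5.24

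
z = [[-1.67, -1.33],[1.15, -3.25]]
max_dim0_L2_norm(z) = 3.51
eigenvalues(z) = [(-2.46+0.95j), (-2.46-0.95j)]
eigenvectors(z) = [[0.73+0.00j, 0.73-0.00j],[(0.43-0.52j), 0.43+0.52j]]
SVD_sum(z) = [[0.18, -1.0], [0.60, -3.35]] + [[-1.85, -0.33], [0.55, 0.10]]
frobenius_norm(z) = 4.05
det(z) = 6.96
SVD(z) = [[0.29, 0.96], [0.96, -0.29]] @ diag([3.549960323438776, 1.959740212888039]) @ [[0.18, -0.98], [-0.98, -0.18]]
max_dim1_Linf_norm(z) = 3.25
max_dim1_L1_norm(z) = 4.4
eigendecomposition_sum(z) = [[(-0.83+1.5j), -0.67-1.72j], [(0.57+1.49j), (-1.62-0.55j)]] + [[-0.83-1.50j, (-0.67+1.72j)],  [(0.57-1.49j), (-1.62+0.55j)]]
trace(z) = -4.92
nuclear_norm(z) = 5.51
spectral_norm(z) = 3.55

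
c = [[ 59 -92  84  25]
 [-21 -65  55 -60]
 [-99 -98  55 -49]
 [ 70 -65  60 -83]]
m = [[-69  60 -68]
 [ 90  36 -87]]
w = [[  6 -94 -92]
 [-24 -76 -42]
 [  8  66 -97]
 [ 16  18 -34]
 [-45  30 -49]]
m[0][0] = -69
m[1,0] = 90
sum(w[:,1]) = -56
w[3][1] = 18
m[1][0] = 90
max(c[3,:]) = 70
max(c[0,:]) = 84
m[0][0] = -69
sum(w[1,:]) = -142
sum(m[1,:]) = 39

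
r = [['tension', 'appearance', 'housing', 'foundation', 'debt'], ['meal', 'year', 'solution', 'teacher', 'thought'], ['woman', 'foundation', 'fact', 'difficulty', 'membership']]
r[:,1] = ['appearance', 'year', 'foundation']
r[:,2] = ['housing', 'solution', 'fact']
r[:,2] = ['housing', 'solution', 'fact']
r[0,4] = 'debt'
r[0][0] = 'tension'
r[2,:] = ['woman', 'foundation', 'fact', 'difficulty', 'membership']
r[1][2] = 'solution'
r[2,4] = 'membership'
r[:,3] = ['foundation', 'teacher', 'difficulty']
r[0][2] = 'housing'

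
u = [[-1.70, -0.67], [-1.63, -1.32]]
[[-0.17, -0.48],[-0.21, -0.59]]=u @ [[0.07,  0.21], [0.07,  0.19]]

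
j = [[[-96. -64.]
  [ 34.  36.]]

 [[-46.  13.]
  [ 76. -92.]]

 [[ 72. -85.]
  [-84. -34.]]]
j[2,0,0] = 72.0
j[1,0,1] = 13.0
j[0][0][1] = -64.0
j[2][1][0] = -84.0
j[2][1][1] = -34.0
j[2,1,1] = -34.0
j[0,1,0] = 34.0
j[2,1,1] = -34.0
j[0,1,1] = 36.0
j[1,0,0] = -46.0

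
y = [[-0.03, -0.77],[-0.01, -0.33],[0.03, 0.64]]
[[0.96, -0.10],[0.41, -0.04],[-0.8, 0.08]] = y@[[-0.42,-0.46], [-1.23,0.15]]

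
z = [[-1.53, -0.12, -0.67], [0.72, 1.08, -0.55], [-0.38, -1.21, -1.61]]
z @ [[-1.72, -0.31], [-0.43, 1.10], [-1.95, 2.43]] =[[3.99, -1.29], [-0.63, -0.37], [4.31, -5.13]]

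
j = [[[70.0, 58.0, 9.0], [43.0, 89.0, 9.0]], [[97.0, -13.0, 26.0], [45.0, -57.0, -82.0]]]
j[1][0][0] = 97.0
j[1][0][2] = 26.0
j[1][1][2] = -82.0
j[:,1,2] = [9.0, -82.0]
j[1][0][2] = 26.0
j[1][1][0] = 45.0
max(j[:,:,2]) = 26.0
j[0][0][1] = 58.0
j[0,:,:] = [[70.0, 58.0, 9.0], [43.0, 89.0, 9.0]]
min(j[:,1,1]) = -57.0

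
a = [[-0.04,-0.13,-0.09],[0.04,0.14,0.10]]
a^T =[[-0.04,0.04],[-0.13,0.14],[-0.09,0.1]]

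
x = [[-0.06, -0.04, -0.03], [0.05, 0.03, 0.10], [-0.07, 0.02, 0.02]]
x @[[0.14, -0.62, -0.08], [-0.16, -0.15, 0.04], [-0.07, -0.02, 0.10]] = [[0.0, 0.04, 0.00], [-0.0, -0.04, 0.01], [-0.01, 0.04, 0.01]]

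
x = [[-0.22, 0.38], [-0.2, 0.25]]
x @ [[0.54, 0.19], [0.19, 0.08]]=[[-0.05,-0.01], [-0.06,-0.02]]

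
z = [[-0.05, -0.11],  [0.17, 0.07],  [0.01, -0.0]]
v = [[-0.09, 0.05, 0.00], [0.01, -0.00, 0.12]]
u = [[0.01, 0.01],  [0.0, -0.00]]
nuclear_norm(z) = 0.28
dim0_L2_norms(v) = [0.09, 0.05, 0.12]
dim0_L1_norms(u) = [0.01, 0.01]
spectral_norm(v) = 0.12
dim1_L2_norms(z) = [0.12, 0.18, 0.01]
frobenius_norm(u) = 0.01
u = v @ z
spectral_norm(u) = 0.01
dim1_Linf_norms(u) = [0.01, 0.0]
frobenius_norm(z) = 0.22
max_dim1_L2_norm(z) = 0.18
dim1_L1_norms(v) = [0.14, 0.13]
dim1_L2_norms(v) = [0.1, 0.12]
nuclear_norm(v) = 0.22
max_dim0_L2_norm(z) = 0.18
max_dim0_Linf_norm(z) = 0.17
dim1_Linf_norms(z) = [0.11, 0.17, 0.01]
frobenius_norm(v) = 0.16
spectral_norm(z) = 0.21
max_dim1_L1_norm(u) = 0.02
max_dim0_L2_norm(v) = 0.12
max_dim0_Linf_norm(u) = 0.01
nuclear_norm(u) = 0.01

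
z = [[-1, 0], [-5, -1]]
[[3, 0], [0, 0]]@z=[[-3, 0], [0, 0]]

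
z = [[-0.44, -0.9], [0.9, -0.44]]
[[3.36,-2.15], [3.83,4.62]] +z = [[2.92, -3.05],[4.73, 4.18]]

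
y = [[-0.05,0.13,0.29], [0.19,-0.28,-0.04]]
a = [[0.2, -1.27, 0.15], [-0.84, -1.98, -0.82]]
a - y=[[0.25, -1.4, -0.14],[-1.03, -1.70, -0.78]]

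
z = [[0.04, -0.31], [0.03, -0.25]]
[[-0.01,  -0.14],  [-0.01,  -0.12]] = z @ [[1.58, 0.91], [0.23, 0.57]]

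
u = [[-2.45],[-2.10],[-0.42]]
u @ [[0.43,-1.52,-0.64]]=[[-1.05, 3.72, 1.57], [-0.90, 3.19, 1.34], [-0.18, 0.64, 0.27]]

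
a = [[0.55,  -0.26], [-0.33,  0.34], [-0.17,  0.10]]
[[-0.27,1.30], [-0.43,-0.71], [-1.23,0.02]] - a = [[-0.82, 1.56], [-0.1, -1.05], [-1.06, -0.08]]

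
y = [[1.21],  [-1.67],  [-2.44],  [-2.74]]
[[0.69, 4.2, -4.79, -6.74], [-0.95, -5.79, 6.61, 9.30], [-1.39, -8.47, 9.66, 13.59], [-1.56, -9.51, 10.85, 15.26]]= y @[[0.57, 3.47, -3.96, -5.57]]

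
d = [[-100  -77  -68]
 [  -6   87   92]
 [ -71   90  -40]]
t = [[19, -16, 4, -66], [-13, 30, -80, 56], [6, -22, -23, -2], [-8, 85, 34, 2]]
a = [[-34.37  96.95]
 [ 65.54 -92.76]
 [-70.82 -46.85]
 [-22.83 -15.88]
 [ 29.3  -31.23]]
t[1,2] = -80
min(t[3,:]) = -8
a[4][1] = -31.23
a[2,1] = -46.85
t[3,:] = [-8, 85, 34, 2]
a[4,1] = -31.23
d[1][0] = -6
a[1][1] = -92.76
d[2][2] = -40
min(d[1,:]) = -6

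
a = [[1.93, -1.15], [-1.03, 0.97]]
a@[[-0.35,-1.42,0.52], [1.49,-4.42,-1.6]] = [[-2.39, 2.34, 2.84], [1.81, -2.82, -2.09]]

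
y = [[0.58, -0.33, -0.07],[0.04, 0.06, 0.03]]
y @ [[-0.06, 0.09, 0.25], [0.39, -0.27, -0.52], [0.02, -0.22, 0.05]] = [[-0.16, 0.16, 0.31], [0.02, -0.02, -0.02]]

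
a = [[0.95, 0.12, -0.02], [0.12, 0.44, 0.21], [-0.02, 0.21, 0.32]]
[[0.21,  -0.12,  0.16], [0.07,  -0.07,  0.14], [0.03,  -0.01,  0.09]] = a @ [[0.22,-0.1,0.14], [0.06,-0.16,0.22], [0.07,0.07,0.14]]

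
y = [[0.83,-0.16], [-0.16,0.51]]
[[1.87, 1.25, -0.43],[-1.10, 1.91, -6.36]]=y@[[1.96, 2.37, -3.11], [-1.55, 4.48, -13.45]]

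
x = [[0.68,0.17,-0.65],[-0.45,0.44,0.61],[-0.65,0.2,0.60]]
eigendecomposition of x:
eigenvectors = [[-0.45, 0.32, 0.66], [0.66, 0.89, -0.26], [0.6, 0.32, 0.71]]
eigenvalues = [1.3, 0.5, -0.08]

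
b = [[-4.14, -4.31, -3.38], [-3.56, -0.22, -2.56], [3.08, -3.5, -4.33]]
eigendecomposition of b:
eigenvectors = [[0.26+0.00j, (-0.79+0j), -0.79-0.00j],[(-0.81+0j), (-0.44+0.03j), (-0.44-0.03j)],[(0.53+0j), 0.21+0.37j, (0.21-0.37j)]]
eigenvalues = [(2.56+0j), (-5.63+1.76j), (-5.63-1.76j)]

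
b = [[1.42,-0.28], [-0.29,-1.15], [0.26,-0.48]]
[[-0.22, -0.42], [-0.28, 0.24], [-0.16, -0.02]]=b @ [[-0.10, -0.32], [0.27, -0.13]]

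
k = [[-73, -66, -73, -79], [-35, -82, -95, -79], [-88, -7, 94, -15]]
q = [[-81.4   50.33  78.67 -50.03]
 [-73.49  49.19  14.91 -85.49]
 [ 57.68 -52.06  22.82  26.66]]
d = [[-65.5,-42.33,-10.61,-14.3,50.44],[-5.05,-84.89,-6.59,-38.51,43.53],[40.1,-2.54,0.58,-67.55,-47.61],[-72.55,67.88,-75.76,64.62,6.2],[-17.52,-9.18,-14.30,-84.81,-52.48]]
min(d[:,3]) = -84.81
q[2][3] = 26.66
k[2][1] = -7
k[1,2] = -95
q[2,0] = 57.68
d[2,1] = -2.54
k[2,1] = -7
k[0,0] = -73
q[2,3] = 26.66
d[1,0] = -5.05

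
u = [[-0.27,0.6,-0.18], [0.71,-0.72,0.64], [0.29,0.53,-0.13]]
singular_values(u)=[1.38, 0.58, 0.16]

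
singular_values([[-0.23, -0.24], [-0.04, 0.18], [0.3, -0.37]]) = [0.51, 0.33]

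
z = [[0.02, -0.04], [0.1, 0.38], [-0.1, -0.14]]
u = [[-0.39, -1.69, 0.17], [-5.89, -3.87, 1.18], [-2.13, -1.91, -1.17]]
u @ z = [[-0.19, -0.65],[-0.62, -1.4],[-0.12, -0.48]]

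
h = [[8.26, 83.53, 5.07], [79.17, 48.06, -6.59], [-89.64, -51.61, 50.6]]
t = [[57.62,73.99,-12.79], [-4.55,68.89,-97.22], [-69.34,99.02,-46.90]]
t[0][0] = 57.62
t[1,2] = -97.22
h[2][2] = 50.6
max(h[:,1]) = 83.53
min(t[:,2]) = -97.22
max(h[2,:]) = 50.6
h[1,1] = 48.06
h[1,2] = -6.59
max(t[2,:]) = 99.02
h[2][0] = -89.64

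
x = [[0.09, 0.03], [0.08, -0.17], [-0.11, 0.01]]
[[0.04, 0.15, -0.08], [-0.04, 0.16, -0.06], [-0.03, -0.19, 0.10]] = x @ [[0.31, 1.68, -0.92], [0.39, -0.18, -0.06]]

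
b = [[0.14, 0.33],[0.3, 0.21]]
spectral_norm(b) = 0.49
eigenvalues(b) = [-0.14, 0.49]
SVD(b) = [[-0.7, -0.72], [-0.72, 0.70]] @ diag([0.4925801605373125, 0.1412967991323067]) @ [[-0.63, -0.77], [0.77, -0.63]]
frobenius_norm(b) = 0.51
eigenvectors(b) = [[-0.76, -0.68], [0.65, -0.73]]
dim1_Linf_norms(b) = [0.33, 0.3]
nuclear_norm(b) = 0.63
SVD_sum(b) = [[0.22, 0.27], [0.22, 0.27]] + [[-0.08, 0.06], [0.08, -0.06]]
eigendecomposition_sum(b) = [[-0.08, 0.07],  [0.07, -0.06]] + [[0.22, 0.26], [0.23, 0.27]]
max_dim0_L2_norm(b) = 0.39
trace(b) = 0.35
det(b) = -0.07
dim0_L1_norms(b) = [0.44, 0.54]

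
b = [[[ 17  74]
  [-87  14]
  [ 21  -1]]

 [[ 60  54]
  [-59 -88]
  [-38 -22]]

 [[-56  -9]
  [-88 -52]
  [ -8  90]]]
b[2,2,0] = -8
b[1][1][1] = -88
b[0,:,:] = [[17, 74], [-87, 14], [21, -1]]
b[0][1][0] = -87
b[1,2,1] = -22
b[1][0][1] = 54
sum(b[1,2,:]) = -60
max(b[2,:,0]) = -8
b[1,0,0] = 60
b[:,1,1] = [14, -88, -52]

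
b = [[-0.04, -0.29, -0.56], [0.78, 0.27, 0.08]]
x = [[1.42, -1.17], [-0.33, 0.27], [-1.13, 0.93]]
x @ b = [[-0.97, -0.73, -0.89], [0.22, 0.17, 0.21], [0.77, 0.58, 0.71]]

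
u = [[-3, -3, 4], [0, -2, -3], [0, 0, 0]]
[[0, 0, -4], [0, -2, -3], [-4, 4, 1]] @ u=[[0, 0, 0], [0, 4, 6], [12, 4, -28]]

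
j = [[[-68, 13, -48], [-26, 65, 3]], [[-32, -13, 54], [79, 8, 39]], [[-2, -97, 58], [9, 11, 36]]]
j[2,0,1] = -97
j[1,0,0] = -32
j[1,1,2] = 39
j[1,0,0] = -32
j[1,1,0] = 79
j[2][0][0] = -2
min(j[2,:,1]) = -97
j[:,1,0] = [-26, 79, 9]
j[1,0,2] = 54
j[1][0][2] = 54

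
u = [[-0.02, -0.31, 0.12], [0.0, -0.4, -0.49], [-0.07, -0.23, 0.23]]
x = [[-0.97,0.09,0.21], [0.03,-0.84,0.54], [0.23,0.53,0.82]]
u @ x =[[0.04,  0.32,  -0.07], [-0.12,  0.08,  -0.62], [0.11,  0.31,  0.05]]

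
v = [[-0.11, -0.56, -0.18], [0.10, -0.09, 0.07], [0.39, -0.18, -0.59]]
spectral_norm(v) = 0.80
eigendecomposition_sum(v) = [[(0.06-0j), (0.05-0j), -0.08+0.00j],[-0.09+0.00j, -0.07+0.00j, (0.1-0j)],[0.40-0.00j, 0.35-0.00j, -0.48+0.00j]] + [[-0.09+0.18j, (-0.31-0.13j), -0.05-0.05j], [(0.09+0.01j), (-0.01+0.16j), (-0.02+0.03j)], [(-0.01+0.15j), -0.26+0.01j, -0.06-0.02j]] + [[-0.09-0.18j, -0.31+0.13j, -0.05+0.05j], [(0.09-0.01j), (-0.01-0.16j), -0.02-0.03j], [(-0.01-0.15j), -0.26-0.01j, -0.06+0.02j]]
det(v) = -0.06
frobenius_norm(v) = 0.96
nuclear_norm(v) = 1.45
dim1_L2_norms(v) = [0.6, 0.15, 0.73]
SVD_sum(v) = [[0.15,-0.23,-0.31], [0.01,-0.02,-0.03], [0.24,-0.38,-0.51]] + [[-0.25, -0.33, 0.13], [-0.02, -0.03, 0.01], [0.15, 0.2, -0.08]] + [[-0.01, 0.0, -0.01], [0.11, -0.05, 0.08], [-0.0, 0.0, -0.00]]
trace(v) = -0.79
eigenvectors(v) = [[0.15+0.00j,  (-0.73+0j),  (-0.73-0j)], [-0.21+0.00j,  0.12+0.33j,  (0.12-0.33j)], [(0.97+0j),  (-0.53+0.24j),  -0.53-0.24j]]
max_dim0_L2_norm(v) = 0.62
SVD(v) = [[0.52, 0.85, -0.08], [0.04, 0.07, 1.00], [0.86, -0.52, -0.0]] @ diag([0.7951665379174804, 0.5104328533400072, 0.1444592648725142]) @ [[0.35, -0.56, -0.75], [-0.57, -0.76, 0.31], [0.74, -0.32, 0.59]]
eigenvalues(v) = [(-0.49+0j), (-0.15+0.31j), (-0.15-0.31j)]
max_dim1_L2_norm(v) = 0.73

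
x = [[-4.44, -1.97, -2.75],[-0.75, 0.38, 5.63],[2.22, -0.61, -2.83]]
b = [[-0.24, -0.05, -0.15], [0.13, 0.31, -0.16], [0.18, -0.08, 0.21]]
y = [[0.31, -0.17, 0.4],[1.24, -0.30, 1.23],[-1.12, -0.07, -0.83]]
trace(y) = -0.82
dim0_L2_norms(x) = [5.02, 2.1, 6.88]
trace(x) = -6.89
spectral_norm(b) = 0.40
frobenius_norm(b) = 0.55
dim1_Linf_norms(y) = [0.4, 1.24, 1.12]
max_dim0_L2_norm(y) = 1.7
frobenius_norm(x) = 8.77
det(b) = 0.00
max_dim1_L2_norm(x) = 5.69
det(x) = -29.85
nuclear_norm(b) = 0.78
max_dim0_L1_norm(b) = 0.55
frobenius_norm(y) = 2.32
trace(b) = 0.28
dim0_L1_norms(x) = [7.41, 2.96, 11.21]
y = x @ b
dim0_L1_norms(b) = [0.55, 0.44, 0.52]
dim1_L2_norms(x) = [5.58, 5.69, 3.65]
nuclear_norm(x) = 13.02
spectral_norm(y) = 2.30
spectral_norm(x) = 7.04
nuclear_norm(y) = 2.63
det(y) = -0.01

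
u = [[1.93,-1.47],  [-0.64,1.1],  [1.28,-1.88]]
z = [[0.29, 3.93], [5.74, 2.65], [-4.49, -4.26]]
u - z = [[1.64, -5.4], [-6.38, -1.55], [5.77, 2.38]]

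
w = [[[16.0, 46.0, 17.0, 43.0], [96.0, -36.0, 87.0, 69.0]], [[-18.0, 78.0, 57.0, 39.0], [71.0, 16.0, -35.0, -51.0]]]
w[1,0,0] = -18.0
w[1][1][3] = -51.0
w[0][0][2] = 17.0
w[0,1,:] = [96.0, -36.0, 87.0, 69.0]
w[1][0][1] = 78.0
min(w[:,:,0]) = -18.0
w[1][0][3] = 39.0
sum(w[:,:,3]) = 100.0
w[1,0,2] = 57.0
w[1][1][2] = -35.0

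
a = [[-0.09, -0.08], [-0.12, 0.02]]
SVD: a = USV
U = [[-0.7, -0.71],[-0.71, 0.7]]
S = [0.15, 0.07]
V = [[0.96, 0.27], [-0.27, 0.96]]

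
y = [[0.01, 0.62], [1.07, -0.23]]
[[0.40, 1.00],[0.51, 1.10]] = y @ [[0.61, 1.37], [0.63, 1.59]]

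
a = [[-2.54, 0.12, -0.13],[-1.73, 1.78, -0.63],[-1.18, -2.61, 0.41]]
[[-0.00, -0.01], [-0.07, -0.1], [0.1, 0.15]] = a @ [[-0.0, -0.00], [-0.04, -0.06], [-0.0, -0.01]]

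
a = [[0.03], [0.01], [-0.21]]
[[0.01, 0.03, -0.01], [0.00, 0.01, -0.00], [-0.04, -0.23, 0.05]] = a@[[0.19, 1.08, -0.25]]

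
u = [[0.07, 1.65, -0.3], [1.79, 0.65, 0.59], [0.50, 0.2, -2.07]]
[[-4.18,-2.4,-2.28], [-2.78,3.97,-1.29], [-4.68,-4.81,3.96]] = u @ [[-1.34,1.73,0.56], [-2.16,-1.05,-1.76], [1.73,2.64,-1.95]]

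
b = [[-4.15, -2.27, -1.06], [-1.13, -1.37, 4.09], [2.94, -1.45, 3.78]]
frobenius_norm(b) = 8.27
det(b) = -46.12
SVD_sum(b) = [[-1.79,0.29,-2.47],[1.62,-0.27,2.23],[2.86,-0.47,3.95]] + [[-2.63, -1.99, 1.67], [-2.41, -1.82, 1.53], [-0.28, -0.21, 0.18]] + [[0.27,-0.58,-0.26], [-0.33,0.72,0.33], [0.36,-0.77,-0.35]]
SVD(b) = [[-0.48, -0.73, 0.48], [0.43, -0.67, -0.6], [0.77, -0.08, 0.64]] @ diag([6.408437193149987, 5.029941792258304, 1.4307404753990887]) @ [[0.58, -0.1, 0.81], [0.71, 0.54, -0.45], [0.39, -0.84, -0.38]]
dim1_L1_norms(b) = [7.48, 6.59, 8.17]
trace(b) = -1.74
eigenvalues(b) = [(-5.16+0j), (1.71+2.45j), (1.71-2.45j)]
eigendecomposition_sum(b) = [[(-3.86+0j),-2.12+0.00j,(0.51-0j)], [(-2.15+0j),(-1.18+0j),(0.28-0j)], [0.92-0.00j,(0.51-0j),-0.12+0.00j]] + [[-0.14+0.56j, (-0.08-0.69j), (-0.79+0.73j)], [0.51-1.11j, (-0.1+1.47j), 1.90-1.23j], [1.01-0.38j, -0.98+0.86j, (1.95+0.42j)]] + [[-0.14-0.56j, -0.08+0.69j, (-0.79-0.73j)], [0.51+1.11j, (-0.1-1.47j), (1.9+1.23j)], [(1.01+0.38j), -0.98-0.86j, 1.95-0.42j]]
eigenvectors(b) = [[(-0.86+0j),-0.33+0.06j,-0.33-0.06j], [(-0.48+0j),(0.71+0j),0.71-0.00j], [(0.2+0j),(0.44+0.44j),0.44-0.44j]]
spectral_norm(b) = 6.41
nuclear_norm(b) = 12.87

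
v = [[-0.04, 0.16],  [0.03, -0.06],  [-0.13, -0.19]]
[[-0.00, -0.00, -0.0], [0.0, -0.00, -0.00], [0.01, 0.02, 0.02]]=v @ [[-0.03, -0.11, -0.08], [-0.03, -0.05, -0.03]]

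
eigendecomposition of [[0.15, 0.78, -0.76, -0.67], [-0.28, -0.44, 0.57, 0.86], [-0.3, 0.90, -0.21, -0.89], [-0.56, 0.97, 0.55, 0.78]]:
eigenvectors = [[-0.02,0.12,0.77,0.63], [0.38,0.32,0.19,-0.40], [-0.34,-0.48,0.60,0.64], [0.86,0.81,-0.09,0.18]]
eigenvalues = [1.01, 0.76, -0.17, -1.32]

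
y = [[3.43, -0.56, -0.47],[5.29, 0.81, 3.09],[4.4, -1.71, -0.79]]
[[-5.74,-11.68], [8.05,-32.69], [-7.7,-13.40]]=y @ [[-1.12, -4.03], [-0.53, -0.95], [4.66, -3.43]]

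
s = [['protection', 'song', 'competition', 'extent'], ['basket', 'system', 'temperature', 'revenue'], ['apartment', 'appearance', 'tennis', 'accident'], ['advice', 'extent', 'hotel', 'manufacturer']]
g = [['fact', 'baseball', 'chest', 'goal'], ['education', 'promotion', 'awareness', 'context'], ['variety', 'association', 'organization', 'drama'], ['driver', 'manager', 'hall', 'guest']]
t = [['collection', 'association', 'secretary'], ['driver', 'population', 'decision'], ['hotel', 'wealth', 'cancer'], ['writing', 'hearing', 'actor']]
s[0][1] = 'song'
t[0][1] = 'association'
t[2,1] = 'wealth'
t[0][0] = 'collection'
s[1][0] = 'basket'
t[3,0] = 'writing'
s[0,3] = 'extent'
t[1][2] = 'decision'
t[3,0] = 'writing'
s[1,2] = 'temperature'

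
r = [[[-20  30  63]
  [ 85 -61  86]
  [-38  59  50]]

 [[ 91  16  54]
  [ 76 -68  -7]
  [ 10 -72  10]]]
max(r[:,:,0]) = 91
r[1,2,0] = 10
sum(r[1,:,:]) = 110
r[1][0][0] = 91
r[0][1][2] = 86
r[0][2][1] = 59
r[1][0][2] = 54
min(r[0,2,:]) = -38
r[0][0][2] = 63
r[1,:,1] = [16, -68, -72]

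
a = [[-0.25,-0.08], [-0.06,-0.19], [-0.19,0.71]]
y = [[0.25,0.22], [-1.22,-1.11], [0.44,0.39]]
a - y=[[-0.5,  -0.30],[1.16,  0.92],[-0.63,  0.32]]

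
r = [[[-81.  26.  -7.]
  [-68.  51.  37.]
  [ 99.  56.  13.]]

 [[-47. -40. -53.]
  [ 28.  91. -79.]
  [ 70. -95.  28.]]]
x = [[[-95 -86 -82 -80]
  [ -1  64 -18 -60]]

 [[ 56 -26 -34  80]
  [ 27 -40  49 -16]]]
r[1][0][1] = -40.0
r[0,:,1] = [26.0, 51.0, 56.0]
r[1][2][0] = 70.0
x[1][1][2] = 49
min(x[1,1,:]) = -40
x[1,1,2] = 49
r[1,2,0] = 70.0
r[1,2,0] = 70.0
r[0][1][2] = 37.0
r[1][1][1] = 91.0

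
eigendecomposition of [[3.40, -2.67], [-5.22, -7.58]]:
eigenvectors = [[0.92,  0.21], [-0.40,  0.98]]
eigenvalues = [4.55, -8.73]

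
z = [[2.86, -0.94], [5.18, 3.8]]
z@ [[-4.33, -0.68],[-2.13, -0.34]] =[[-10.38, -1.63], [-30.52, -4.81]]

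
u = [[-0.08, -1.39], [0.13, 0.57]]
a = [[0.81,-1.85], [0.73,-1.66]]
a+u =[[0.73, -3.24], [0.86, -1.09]]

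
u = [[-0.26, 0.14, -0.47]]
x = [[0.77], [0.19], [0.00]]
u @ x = [[-0.17]]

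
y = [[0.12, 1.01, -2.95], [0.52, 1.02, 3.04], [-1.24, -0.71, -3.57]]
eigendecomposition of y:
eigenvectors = [[0.58+0.00j, 0.86+0.00j, (0.86-0j)], [(-0.46+0j), (-0.06+0.44j), (-0.06-0.44j)], [(0.68+0j), -0.24-0.04j, (-0.24+0.04j)]]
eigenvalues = [(-4.15+0j), (0.86+0.64j), (0.86-0.64j)]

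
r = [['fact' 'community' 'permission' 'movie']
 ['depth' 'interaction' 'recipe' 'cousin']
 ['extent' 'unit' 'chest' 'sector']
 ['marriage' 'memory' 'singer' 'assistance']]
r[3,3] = 'assistance'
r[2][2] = 'chest'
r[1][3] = 'cousin'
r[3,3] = 'assistance'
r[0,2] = 'permission'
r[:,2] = ['permission', 'recipe', 'chest', 'singer']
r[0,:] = ['fact', 'community', 'permission', 'movie']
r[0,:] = ['fact', 'community', 'permission', 'movie']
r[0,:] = ['fact', 'community', 'permission', 'movie']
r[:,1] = ['community', 'interaction', 'unit', 'memory']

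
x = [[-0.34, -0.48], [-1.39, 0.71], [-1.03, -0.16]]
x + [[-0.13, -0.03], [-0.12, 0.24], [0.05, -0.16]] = [[-0.47, -0.51],[-1.51, 0.95],[-0.98, -0.32]]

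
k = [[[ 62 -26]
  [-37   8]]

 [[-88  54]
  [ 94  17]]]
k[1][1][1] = 17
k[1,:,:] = [[-88, 54], [94, 17]]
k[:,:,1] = [[-26, 8], [54, 17]]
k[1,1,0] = 94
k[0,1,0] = -37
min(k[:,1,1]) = 8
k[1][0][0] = -88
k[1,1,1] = 17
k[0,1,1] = 8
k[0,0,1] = -26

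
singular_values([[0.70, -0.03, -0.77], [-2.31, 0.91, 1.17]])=[2.9, 0.45]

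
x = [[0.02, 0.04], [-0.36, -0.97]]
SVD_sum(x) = [[0.02, 0.04],[-0.36, -0.97]] + [[0.00, -0.0], [0.00, -0.0]]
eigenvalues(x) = [0.01, -0.96]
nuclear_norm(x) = 1.04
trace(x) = -0.95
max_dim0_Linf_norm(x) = 0.97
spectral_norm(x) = 1.04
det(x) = -0.00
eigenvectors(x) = [[0.94, -0.04], [-0.35, 1.00]]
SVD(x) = [[-0.04, 1.0], [1.0, 0.04]] @ diag([1.035604504369328, 0.004828097964912647]) @ [[-0.35,  -0.94], [0.94,  -0.35]]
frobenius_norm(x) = 1.04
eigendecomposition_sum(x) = [[0.01,0.00], [-0.00,-0.00]] + [[0.01, 0.04], [-0.36, -0.97]]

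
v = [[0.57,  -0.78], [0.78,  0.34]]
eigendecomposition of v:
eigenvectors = [[0.10+0.70j, 0.10-0.70j], [0.71+0.00j, (0.71-0j)]]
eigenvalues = [(0.45+0.77j), (0.45-0.77j)]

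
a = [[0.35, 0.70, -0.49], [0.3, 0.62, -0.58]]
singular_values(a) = [1.29, 0.09]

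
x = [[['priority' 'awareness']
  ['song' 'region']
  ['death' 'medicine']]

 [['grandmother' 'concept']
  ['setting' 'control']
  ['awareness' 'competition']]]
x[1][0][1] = 'concept'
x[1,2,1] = 'competition'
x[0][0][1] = 'awareness'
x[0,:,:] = [['priority', 'awareness'], ['song', 'region'], ['death', 'medicine']]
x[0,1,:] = ['song', 'region']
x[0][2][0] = 'death'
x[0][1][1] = 'region'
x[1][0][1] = 'concept'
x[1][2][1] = 'competition'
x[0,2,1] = 'medicine'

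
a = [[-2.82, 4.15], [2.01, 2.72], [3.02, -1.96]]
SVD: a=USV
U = [[-0.82, -0.06], [-0.16, -0.93], [0.55, -0.36]]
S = [6.12, 3.48]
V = [[0.60, -0.8], [-0.8, -0.6]]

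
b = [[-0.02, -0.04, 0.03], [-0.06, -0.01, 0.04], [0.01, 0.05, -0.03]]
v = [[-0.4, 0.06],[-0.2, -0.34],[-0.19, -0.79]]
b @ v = [[0.01, -0.01], [0.02, -0.03], [-0.01, 0.01]]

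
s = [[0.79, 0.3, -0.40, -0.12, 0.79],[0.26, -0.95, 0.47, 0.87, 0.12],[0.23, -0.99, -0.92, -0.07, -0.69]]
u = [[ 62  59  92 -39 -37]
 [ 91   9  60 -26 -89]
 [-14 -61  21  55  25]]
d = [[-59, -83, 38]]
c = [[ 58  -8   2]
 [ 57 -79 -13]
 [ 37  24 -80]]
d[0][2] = 38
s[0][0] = 0.792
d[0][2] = 38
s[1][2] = 0.468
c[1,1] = -79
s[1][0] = 0.261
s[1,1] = -0.952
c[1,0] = 57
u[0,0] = 62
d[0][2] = 38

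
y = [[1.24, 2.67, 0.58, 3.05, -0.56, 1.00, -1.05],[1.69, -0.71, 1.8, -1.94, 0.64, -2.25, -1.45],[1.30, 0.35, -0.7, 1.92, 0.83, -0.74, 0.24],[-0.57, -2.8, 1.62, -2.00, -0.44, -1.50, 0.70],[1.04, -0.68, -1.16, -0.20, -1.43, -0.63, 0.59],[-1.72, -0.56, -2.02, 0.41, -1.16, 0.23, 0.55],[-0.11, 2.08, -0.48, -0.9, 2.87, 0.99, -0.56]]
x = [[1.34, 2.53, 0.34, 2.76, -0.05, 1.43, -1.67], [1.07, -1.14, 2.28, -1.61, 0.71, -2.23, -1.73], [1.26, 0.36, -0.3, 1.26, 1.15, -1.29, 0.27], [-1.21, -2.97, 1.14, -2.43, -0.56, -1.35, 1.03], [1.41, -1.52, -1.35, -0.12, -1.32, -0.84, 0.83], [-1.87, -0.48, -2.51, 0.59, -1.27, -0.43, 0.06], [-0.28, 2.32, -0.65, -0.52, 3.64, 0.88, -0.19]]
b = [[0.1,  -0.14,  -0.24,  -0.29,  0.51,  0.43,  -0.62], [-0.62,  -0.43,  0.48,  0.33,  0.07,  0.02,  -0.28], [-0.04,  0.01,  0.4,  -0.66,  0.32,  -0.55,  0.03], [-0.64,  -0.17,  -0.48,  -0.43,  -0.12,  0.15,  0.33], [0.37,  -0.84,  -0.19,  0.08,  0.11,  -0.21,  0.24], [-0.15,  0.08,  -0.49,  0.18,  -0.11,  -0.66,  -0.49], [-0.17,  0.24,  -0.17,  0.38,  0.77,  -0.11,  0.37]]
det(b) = 0.99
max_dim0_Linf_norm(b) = 0.84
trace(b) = -0.54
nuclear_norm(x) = 22.77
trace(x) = -4.47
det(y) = 100.39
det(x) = -244.96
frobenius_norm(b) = 2.64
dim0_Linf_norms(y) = [1.72, 2.8, 2.02, 3.05, 2.87, 2.25, 1.45]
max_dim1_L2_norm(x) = 4.56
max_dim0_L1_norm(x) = 11.32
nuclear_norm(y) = 20.85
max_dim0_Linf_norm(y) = 3.05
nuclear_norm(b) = 6.99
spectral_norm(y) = 6.64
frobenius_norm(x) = 10.41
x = b + y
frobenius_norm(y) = 9.67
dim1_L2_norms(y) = [4.55, 4.24, 2.7, 4.21, 2.39, 3.04, 3.86]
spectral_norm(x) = 7.15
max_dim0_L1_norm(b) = 2.45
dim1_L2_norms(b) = [1.0, 1.0, 1.0, 1.0, 1.0, 0.99, 1.0]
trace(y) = -3.93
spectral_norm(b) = 1.01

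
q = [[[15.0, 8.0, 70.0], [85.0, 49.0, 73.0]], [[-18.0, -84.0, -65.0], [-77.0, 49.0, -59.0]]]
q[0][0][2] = 70.0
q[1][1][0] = -77.0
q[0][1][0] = 85.0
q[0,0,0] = 15.0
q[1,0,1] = -84.0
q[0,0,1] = 8.0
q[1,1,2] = -59.0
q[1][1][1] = 49.0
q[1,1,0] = -77.0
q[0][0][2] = 70.0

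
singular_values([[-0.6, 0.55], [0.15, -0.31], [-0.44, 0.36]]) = [1.04, 0.13]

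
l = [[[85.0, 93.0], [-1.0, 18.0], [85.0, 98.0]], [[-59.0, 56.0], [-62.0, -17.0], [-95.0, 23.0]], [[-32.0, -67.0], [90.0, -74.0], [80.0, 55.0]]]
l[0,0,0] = 85.0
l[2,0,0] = -32.0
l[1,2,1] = 23.0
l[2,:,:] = [[-32.0, -67.0], [90.0, -74.0], [80.0, 55.0]]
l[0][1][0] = -1.0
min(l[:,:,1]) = -74.0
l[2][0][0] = -32.0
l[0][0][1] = 93.0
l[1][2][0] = -95.0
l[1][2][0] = -95.0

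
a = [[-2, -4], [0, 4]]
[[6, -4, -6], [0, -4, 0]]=a @ [[-3, 4, 3], [0, -1, 0]]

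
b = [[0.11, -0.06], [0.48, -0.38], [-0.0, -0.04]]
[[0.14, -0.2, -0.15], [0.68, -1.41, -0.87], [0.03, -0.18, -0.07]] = b @ [[0.81, 0.58, -0.50],[-0.77, 4.45, 1.65]]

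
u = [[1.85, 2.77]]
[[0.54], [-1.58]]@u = [[1.0, 1.5], [-2.92, -4.38]]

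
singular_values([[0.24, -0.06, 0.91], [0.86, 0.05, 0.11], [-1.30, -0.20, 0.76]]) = [1.69, 1.05, 0.02]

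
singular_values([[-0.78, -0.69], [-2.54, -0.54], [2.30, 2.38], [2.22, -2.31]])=[4.25, 3.31]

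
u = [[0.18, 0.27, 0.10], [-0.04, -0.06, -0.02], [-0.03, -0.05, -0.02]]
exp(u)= [[1.19,  0.28,  0.11], [-0.04,  0.94,  -0.02], [-0.03,  -0.05,  0.98]]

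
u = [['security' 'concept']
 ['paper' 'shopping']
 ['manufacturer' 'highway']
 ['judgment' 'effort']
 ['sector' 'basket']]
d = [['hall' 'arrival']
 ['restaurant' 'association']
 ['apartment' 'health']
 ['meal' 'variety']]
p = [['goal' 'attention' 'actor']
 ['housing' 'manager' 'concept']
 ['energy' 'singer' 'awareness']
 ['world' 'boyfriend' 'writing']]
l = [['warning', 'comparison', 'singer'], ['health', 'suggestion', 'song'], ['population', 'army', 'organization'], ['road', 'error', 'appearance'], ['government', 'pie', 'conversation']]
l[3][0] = 'road'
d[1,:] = ['restaurant', 'association']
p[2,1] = 'singer'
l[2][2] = 'organization'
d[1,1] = 'association'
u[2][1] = 'highway'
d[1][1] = 'association'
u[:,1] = ['concept', 'shopping', 'highway', 'effort', 'basket']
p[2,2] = 'awareness'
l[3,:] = ['road', 'error', 'appearance']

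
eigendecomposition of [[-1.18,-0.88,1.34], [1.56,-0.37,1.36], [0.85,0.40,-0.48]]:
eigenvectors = [[-0.16, 0.45, -0.73], [0.88, -0.82, 0.51], [0.44, -0.36, 0.45]]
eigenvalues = [0.02, -0.64, -1.4]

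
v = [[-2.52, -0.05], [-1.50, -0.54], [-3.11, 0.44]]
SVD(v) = [[-0.59,  -0.16], [-0.35,  -0.83], [-0.73,  0.53]] @ diag([4.275863268322647, 0.690791799755302]) @ [[1.00, -0.02],[0.02, 1.0]]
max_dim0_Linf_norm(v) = 3.11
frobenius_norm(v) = 4.33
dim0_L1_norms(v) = [7.13, 1.03]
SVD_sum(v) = [[-2.52, 0.06], [-1.49, 0.04], [-3.12, 0.08]] + [[-0.0, -0.11], [-0.01, -0.58], [0.01, 0.36]]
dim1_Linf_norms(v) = [2.52, 1.5, 3.11]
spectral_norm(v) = 4.28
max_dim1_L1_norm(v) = 3.55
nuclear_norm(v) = 4.97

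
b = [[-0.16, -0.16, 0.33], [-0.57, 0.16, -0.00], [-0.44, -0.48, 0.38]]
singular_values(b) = [0.89, 0.52, 0.15]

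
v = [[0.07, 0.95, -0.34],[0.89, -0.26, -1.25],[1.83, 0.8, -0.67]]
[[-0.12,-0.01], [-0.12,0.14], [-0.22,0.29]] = v@[[-0.05, 0.17], [-0.09, -0.02], [0.08, 0.01]]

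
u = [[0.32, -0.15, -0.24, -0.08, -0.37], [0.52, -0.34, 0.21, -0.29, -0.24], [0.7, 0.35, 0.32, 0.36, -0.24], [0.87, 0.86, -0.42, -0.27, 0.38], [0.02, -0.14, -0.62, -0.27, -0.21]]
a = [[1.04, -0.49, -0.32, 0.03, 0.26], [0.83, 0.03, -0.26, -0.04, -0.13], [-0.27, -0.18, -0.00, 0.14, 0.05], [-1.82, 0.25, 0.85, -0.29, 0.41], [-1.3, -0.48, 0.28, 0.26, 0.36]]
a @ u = [[-0.11,  -0.11,  -0.63,  -0.13,  -0.23], [0.06,  -0.24,  -0.18,  -0.12,  -0.24], [-0.06,  0.22,  -0.06,  0.02,  0.19], [-0.1,  0.18,  0.63,  0.35,  0.21], [-0.24,  0.63,  -0.03,  0.18,  0.55]]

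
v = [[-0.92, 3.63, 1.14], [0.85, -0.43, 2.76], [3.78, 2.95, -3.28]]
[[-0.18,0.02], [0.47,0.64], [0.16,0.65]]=v@[[0.17,0.28], [-0.04,0.03], [0.11,0.15]]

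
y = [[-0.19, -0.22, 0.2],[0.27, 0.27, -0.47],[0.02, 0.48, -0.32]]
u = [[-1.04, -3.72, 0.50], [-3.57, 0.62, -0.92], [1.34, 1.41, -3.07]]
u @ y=[[-0.80, -0.54, 1.38], [0.83, 0.51, -0.71], [0.06, -1.39, 0.59]]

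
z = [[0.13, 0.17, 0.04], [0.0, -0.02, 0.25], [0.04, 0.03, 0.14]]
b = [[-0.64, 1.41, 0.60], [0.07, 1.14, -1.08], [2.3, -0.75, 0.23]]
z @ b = [[0.02,0.35,-0.10],[0.57,-0.21,0.08],[0.30,-0.01,0.02]]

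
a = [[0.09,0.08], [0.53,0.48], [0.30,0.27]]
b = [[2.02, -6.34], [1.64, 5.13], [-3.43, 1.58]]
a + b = [[2.11, -6.26],[2.17, 5.61],[-3.13, 1.85]]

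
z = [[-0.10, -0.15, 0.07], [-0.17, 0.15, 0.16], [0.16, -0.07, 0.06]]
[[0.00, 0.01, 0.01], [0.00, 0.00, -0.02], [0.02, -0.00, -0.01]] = z @[[0.07, -0.04, -0.06], [-0.02, -0.06, -0.07], [0.10, 0.02, -0.12]]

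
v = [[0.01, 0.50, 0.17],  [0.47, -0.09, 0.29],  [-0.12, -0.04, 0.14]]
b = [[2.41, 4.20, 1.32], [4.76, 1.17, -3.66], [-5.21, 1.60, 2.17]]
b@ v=[[1.84, 0.77, 1.81], [1.04, 2.42, 0.64], [0.44, -2.84, -0.12]]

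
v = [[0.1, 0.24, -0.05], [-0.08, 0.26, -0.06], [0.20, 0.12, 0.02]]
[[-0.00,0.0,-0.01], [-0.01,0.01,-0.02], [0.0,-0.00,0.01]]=v @ [[0.03, -0.02, 0.06],[-0.02, 0.02, -0.04],[0.04, -0.04, 0.09]]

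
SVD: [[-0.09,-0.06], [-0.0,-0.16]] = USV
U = [[0.45, -0.89], [0.89, 0.45]]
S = [0.17, 0.08]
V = [[-0.23, -0.97], [0.97, -0.23]]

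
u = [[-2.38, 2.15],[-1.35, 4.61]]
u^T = [[-2.38, -1.35],  [2.15, 4.61]]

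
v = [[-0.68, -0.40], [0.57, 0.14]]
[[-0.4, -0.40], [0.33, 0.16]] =v @ [[0.56, 0.05], [0.05, 0.91]]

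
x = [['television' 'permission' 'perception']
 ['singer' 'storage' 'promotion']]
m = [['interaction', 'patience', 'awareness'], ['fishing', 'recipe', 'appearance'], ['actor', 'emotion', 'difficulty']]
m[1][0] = 'fishing'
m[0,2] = 'awareness'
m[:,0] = ['interaction', 'fishing', 'actor']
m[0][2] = 'awareness'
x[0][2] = 'perception'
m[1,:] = ['fishing', 'recipe', 'appearance']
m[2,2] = 'difficulty'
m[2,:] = ['actor', 'emotion', 'difficulty']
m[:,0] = ['interaction', 'fishing', 'actor']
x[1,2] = 'promotion'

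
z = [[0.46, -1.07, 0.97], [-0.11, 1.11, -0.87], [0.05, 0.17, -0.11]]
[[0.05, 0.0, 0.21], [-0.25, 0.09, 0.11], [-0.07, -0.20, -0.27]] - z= [[-0.41, 1.07, -0.76],  [-0.14, -1.02, 0.98],  [-0.12, -0.37, -0.16]]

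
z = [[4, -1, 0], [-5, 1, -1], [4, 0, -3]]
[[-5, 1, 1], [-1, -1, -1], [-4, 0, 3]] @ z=[[-21, 6, -4], [-3, 0, 4], [-4, 4, -9]]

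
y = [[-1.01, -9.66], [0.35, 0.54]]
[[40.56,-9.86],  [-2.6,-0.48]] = y@[[-1.14, -3.53], [-4.08, 1.39]]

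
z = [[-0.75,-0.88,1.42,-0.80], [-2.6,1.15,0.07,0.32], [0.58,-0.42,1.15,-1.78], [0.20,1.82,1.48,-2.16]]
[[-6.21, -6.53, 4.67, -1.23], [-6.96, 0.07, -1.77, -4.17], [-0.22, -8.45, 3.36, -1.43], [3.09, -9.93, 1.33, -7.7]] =z @ [[3.68, 0.47, 0.25, 0.54], [2.27, 0.32, -1.23, -2.38], [-0.91, -2.25, 2.83, -1.87], [0.2, 3.37, 0.31, 0.33]]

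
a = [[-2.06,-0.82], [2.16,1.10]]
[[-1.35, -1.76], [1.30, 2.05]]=a @ [[0.86, 0.51], [-0.51, 0.86]]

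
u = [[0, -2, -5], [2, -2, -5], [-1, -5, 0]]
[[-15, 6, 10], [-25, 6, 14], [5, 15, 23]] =u@[[-5, 0, 2], [0, -3, -5], [3, 0, 0]]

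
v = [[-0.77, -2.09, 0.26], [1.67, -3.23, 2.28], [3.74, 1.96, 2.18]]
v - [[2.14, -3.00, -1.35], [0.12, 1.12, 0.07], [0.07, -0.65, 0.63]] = [[-2.91,0.91,1.61], [1.55,-4.35,2.21], [3.67,2.61,1.55]]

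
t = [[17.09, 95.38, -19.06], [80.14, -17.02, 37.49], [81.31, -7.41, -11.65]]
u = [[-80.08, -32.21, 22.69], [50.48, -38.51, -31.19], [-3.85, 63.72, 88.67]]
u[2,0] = -3.85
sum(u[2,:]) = 148.54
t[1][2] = 37.49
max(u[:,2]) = 88.67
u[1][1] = -38.51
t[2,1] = -7.41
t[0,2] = -19.06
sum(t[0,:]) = 93.41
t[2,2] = -11.65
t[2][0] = 81.31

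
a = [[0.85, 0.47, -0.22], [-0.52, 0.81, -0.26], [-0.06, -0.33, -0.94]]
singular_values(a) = [1.0, 1.0, 0.99]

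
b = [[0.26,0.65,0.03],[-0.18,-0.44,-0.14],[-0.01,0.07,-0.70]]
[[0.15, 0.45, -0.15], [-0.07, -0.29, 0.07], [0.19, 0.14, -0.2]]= b@[[0.24, 0.14, -0.26], [0.14, 0.64, -0.14], [-0.26, -0.14, 0.28]]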